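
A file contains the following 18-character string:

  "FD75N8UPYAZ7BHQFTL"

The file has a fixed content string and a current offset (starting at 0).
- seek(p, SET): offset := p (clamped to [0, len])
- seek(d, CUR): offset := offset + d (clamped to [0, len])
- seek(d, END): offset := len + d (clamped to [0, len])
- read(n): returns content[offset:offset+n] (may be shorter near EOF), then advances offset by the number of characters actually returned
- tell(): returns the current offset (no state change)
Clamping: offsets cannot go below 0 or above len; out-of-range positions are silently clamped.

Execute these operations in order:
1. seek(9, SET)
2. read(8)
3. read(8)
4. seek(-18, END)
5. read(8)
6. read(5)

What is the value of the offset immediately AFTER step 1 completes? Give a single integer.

Answer: 9

Derivation:
After 1 (seek(9, SET)): offset=9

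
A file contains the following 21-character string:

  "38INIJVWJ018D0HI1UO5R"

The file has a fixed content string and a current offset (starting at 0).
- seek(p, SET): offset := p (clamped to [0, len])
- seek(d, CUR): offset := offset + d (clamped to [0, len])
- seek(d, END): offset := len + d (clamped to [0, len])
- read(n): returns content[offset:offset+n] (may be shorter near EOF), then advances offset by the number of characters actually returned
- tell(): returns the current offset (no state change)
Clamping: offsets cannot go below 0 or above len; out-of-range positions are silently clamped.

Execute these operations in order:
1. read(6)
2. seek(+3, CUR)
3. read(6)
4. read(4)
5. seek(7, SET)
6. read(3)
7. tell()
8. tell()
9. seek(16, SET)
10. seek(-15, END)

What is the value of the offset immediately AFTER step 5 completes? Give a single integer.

After 1 (read(6)): returned '38INIJ', offset=6
After 2 (seek(+3, CUR)): offset=9
After 3 (read(6)): returned '018D0H', offset=15
After 4 (read(4)): returned 'I1UO', offset=19
After 5 (seek(7, SET)): offset=7

Answer: 7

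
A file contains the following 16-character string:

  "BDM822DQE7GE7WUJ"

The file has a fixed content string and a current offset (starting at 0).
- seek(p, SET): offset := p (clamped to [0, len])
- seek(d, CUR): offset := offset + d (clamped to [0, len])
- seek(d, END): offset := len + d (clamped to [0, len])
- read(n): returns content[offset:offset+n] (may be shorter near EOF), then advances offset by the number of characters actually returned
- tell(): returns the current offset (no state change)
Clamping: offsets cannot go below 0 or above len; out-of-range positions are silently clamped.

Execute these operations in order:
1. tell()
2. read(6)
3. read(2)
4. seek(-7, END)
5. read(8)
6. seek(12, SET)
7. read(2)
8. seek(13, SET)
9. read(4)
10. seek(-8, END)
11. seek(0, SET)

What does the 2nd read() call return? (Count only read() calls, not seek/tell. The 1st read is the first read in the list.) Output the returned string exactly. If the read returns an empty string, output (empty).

After 1 (tell()): offset=0
After 2 (read(6)): returned 'BDM822', offset=6
After 3 (read(2)): returned 'DQ', offset=8
After 4 (seek(-7, END)): offset=9
After 5 (read(8)): returned '7GE7WUJ', offset=16
After 6 (seek(12, SET)): offset=12
After 7 (read(2)): returned '7W', offset=14
After 8 (seek(13, SET)): offset=13
After 9 (read(4)): returned 'WUJ', offset=16
After 10 (seek(-8, END)): offset=8
After 11 (seek(0, SET)): offset=0

Answer: DQ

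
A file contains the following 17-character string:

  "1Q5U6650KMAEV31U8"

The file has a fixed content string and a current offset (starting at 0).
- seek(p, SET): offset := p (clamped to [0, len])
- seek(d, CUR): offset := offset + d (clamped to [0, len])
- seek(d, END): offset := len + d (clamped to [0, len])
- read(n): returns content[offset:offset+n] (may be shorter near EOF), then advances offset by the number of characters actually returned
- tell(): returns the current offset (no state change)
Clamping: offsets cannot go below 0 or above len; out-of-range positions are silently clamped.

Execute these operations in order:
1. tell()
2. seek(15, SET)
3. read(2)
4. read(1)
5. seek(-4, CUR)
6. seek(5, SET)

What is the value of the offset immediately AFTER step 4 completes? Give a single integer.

Answer: 17

Derivation:
After 1 (tell()): offset=0
After 2 (seek(15, SET)): offset=15
After 3 (read(2)): returned 'U8', offset=17
After 4 (read(1)): returned '', offset=17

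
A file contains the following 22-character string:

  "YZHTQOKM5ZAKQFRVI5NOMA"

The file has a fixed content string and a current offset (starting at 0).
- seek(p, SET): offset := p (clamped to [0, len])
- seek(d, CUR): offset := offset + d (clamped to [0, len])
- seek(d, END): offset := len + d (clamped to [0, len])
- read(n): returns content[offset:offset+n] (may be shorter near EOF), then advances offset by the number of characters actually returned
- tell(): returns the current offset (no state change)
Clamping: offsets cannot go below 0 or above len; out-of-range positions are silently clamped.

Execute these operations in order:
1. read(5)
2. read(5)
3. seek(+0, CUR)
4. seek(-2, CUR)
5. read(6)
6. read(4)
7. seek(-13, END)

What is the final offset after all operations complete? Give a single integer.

Answer: 9

Derivation:
After 1 (read(5)): returned 'YZHTQ', offset=5
After 2 (read(5)): returned 'OKM5Z', offset=10
After 3 (seek(+0, CUR)): offset=10
After 4 (seek(-2, CUR)): offset=8
After 5 (read(6)): returned '5ZAKQF', offset=14
After 6 (read(4)): returned 'RVI5', offset=18
After 7 (seek(-13, END)): offset=9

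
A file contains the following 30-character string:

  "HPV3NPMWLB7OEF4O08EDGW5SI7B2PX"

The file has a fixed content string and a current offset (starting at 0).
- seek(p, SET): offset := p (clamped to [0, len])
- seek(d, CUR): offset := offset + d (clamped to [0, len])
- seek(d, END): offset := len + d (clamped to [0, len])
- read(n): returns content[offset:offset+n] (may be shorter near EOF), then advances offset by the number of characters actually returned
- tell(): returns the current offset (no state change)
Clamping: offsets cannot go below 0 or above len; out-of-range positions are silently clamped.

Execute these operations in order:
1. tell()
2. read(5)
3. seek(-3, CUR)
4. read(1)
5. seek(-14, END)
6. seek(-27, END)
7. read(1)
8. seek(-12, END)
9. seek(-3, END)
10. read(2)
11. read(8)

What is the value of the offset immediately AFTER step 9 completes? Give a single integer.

Answer: 27

Derivation:
After 1 (tell()): offset=0
After 2 (read(5)): returned 'HPV3N', offset=5
After 3 (seek(-3, CUR)): offset=2
After 4 (read(1)): returned 'V', offset=3
After 5 (seek(-14, END)): offset=16
After 6 (seek(-27, END)): offset=3
After 7 (read(1)): returned '3', offset=4
After 8 (seek(-12, END)): offset=18
After 9 (seek(-3, END)): offset=27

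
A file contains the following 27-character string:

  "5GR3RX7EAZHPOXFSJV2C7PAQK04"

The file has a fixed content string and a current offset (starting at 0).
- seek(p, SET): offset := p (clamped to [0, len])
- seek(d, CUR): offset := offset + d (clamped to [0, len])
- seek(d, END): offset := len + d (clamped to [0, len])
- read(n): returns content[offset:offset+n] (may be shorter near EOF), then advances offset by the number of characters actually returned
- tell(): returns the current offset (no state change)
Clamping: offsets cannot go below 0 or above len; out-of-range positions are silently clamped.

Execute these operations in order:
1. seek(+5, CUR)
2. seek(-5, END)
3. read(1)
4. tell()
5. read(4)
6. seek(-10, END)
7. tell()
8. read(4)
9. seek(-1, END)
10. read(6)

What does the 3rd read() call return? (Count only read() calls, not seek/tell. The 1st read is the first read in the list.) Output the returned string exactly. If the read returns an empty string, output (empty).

Answer: V2C7

Derivation:
After 1 (seek(+5, CUR)): offset=5
After 2 (seek(-5, END)): offset=22
After 3 (read(1)): returned 'A', offset=23
After 4 (tell()): offset=23
After 5 (read(4)): returned 'QK04', offset=27
After 6 (seek(-10, END)): offset=17
After 7 (tell()): offset=17
After 8 (read(4)): returned 'V2C7', offset=21
After 9 (seek(-1, END)): offset=26
After 10 (read(6)): returned '4', offset=27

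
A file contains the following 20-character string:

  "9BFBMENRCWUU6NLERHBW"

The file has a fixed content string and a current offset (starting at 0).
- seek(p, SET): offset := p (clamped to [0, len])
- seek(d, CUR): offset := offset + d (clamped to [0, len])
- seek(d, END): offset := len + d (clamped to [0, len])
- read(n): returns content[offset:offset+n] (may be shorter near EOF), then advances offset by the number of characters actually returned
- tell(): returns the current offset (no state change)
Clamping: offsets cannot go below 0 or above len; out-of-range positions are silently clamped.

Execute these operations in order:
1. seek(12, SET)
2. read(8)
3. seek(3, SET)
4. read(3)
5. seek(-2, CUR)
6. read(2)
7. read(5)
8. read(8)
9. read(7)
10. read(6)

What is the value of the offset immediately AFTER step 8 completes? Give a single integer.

Answer: 19

Derivation:
After 1 (seek(12, SET)): offset=12
After 2 (read(8)): returned '6NLERHBW', offset=20
After 3 (seek(3, SET)): offset=3
After 4 (read(3)): returned 'BME', offset=6
After 5 (seek(-2, CUR)): offset=4
After 6 (read(2)): returned 'ME', offset=6
After 7 (read(5)): returned 'NRCWU', offset=11
After 8 (read(8)): returned 'U6NLERHB', offset=19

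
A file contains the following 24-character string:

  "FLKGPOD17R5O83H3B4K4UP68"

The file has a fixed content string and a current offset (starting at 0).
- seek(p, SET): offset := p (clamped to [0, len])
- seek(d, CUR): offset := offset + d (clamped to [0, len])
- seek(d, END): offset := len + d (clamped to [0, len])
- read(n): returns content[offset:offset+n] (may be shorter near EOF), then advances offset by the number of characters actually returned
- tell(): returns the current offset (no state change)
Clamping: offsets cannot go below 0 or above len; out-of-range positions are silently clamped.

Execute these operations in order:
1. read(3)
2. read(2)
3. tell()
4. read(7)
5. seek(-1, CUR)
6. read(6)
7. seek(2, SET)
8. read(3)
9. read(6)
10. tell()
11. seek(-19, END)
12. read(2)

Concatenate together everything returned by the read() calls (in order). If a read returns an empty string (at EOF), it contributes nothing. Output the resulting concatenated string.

After 1 (read(3)): returned 'FLK', offset=3
After 2 (read(2)): returned 'GP', offset=5
After 3 (tell()): offset=5
After 4 (read(7)): returned 'OD17R5O', offset=12
After 5 (seek(-1, CUR)): offset=11
After 6 (read(6)): returned 'O83H3B', offset=17
After 7 (seek(2, SET)): offset=2
After 8 (read(3)): returned 'KGP', offset=5
After 9 (read(6)): returned 'OD17R5', offset=11
After 10 (tell()): offset=11
After 11 (seek(-19, END)): offset=5
After 12 (read(2)): returned 'OD', offset=7

Answer: FLKGPOD17R5OO83H3BKGPOD17R5OD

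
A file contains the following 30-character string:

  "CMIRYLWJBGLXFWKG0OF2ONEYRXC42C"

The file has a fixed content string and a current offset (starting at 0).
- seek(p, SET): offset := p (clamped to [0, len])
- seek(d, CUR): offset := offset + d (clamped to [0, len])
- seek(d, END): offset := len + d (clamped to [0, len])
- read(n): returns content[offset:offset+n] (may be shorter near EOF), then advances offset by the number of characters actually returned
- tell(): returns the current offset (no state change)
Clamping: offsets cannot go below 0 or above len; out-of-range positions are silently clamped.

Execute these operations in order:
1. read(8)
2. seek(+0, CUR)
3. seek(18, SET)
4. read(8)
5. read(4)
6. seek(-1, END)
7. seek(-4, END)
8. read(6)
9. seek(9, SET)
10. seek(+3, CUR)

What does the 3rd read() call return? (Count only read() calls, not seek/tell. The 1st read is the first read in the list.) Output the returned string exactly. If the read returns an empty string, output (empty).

After 1 (read(8)): returned 'CMIRYLWJ', offset=8
After 2 (seek(+0, CUR)): offset=8
After 3 (seek(18, SET)): offset=18
After 4 (read(8)): returned 'F2ONEYRX', offset=26
After 5 (read(4)): returned 'C42C', offset=30
After 6 (seek(-1, END)): offset=29
After 7 (seek(-4, END)): offset=26
After 8 (read(6)): returned 'C42C', offset=30
After 9 (seek(9, SET)): offset=9
After 10 (seek(+3, CUR)): offset=12

Answer: C42C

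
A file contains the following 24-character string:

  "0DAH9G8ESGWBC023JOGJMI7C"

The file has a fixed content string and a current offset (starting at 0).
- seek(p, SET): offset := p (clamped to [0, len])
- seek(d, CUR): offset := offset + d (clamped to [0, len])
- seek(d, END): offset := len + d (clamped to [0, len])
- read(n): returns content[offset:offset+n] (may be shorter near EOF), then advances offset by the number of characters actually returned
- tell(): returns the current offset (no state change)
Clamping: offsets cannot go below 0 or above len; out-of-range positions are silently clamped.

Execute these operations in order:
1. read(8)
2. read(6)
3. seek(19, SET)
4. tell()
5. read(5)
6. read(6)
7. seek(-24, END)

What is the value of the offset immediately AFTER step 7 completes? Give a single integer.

Answer: 0

Derivation:
After 1 (read(8)): returned '0DAH9G8E', offset=8
After 2 (read(6)): returned 'SGWBC0', offset=14
After 3 (seek(19, SET)): offset=19
After 4 (tell()): offset=19
After 5 (read(5)): returned 'JMI7C', offset=24
After 6 (read(6)): returned '', offset=24
After 7 (seek(-24, END)): offset=0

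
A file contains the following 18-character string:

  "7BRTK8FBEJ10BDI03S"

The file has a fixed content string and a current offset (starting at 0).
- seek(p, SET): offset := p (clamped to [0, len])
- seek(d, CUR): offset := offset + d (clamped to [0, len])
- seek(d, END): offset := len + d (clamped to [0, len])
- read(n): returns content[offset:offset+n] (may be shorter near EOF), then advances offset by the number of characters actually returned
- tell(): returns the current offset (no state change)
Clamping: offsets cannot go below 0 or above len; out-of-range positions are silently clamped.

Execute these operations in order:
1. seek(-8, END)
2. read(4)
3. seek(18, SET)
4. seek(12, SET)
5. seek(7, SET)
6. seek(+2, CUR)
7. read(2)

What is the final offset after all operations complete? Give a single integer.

After 1 (seek(-8, END)): offset=10
After 2 (read(4)): returned '10BD', offset=14
After 3 (seek(18, SET)): offset=18
After 4 (seek(12, SET)): offset=12
After 5 (seek(7, SET)): offset=7
After 6 (seek(+2, CUR)): offset=9
After 7 (read(2)): returned 'J1', offset=11

Answer: 11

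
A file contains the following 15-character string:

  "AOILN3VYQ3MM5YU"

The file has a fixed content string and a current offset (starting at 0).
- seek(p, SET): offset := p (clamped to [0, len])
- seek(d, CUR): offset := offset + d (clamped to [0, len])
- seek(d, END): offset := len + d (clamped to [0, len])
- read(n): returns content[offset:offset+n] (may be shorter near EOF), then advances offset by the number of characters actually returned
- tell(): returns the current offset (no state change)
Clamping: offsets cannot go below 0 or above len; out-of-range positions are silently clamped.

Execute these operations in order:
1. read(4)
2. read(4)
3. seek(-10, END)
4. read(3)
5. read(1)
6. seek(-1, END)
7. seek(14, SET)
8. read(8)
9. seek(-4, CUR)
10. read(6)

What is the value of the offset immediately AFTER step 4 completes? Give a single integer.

Answer: 8

Derivation:
After 1 (read(4)): returned 'AOIL', offset=4
After 2 (read(4)): returned 'N3VY', offset=8
After 3 (seek(-10, END)): offset=5
After 4 (read(3)): returned '3VY', offset=8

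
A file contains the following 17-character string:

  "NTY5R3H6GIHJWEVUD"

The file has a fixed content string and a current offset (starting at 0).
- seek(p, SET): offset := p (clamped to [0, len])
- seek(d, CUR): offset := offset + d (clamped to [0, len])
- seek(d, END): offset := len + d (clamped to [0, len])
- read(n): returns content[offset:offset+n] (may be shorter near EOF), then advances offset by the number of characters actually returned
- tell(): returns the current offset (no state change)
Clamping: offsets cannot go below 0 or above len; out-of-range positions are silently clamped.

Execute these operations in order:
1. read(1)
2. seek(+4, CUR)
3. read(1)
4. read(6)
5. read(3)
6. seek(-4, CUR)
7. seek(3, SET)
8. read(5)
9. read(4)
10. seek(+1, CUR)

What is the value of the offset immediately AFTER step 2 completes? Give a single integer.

Answer: 5

Derivation:
After 1 (read(1)): returned 'N', offset=1
After 2 (seek(+4, CUR)): offset=5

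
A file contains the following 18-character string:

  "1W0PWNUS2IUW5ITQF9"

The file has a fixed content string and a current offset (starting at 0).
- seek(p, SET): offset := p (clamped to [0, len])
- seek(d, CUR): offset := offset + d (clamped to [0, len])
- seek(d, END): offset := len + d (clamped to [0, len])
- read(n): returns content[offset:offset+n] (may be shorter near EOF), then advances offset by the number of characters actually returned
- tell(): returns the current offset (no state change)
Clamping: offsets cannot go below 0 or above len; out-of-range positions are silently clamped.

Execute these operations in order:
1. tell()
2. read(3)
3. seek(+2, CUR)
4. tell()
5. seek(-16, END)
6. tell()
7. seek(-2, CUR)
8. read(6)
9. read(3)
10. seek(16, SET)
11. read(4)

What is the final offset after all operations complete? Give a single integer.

Answer: 18

Derivation:
After 1 (tell()): offset=0
After 2 (read(3)): returned '1W0', offset=3
After 3 (seek(+2, CUR)): offset=5
After 4 (tell()): offset=5
After 5 (seek(-16, END)): offset=2
After 6 (tell()): offset=2
After 7 (seek(-2, CUR)): offset=0
After 8 (read(6)): returned '1W0PWN', offset=6
After 9 (read(3)): returned 'US2', offset=9
After 10 (seek(16, SET)): offset=16
After 11 (read(4)): returned 'F9', offset=18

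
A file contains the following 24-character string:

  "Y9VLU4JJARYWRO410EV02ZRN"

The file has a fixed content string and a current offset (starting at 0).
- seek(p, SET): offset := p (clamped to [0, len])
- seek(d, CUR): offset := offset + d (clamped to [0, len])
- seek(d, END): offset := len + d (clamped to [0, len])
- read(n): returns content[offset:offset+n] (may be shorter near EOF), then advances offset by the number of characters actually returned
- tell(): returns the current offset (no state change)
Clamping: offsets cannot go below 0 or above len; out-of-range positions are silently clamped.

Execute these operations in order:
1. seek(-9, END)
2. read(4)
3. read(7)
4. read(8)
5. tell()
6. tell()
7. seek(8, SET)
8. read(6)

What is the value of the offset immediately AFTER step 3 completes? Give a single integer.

After 1 (seek(-9, END)): offset=15
After 2 (read(4)): returned '10EV', offset=19
After 3 (read(7)): returned '02ZRN', offset=24

Answer: 24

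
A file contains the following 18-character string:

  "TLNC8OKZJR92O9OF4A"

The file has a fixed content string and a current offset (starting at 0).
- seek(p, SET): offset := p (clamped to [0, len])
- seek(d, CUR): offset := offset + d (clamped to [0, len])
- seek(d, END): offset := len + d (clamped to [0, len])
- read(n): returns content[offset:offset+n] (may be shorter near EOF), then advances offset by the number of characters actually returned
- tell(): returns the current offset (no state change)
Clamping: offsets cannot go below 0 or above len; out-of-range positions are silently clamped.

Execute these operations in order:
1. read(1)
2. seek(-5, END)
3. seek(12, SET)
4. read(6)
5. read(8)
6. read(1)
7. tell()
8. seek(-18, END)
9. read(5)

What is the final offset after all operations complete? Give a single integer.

After 1 (read(1)): returned 'T', offset=1
After 2 (seek(-5, END)): offset=13
After 3 (seek(12, SET)): offset=12
After 4 (read(6)): returned 'O9OF4A', offset=18
After 5 (read(8)): returned '', offset=18
After 6 (read(1)): returned '', offset=18
After 7 (tell()): offset=18
After 8 (seek(-18, END)): offset=0
After 9 (read(5)): returned 'TLNC8', offset=5

Answer: 5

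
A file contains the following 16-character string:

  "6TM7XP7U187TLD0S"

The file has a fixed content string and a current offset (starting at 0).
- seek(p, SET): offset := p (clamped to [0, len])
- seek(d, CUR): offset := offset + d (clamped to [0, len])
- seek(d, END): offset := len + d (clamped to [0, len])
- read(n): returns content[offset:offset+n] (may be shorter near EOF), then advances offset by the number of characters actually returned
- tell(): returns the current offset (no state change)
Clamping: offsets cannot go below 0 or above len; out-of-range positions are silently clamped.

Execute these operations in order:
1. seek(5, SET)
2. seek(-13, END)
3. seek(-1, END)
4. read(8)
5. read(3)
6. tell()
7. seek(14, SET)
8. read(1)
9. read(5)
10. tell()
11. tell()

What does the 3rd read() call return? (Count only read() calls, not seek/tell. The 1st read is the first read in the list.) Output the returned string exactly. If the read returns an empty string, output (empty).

After 1 (seek(5, SET)): offset=5
After 2 (seek(-13, END)): offset=3
After 3 (seek(-1, END)): offset=15
After 4 (read(8)): returned 'S', offset=16
After 5 (read(3)): returned '', offset=16
After 6 (tell()): offset=16
After 7 (seek(14, SET)): offset=14
After 8 (read(1)): returned '0', offset=15
After 9 (read(5)): returned 'S', offset=16
After 10 (tell()): offset=16
After 11 (tell()): offset=16

Answer: 0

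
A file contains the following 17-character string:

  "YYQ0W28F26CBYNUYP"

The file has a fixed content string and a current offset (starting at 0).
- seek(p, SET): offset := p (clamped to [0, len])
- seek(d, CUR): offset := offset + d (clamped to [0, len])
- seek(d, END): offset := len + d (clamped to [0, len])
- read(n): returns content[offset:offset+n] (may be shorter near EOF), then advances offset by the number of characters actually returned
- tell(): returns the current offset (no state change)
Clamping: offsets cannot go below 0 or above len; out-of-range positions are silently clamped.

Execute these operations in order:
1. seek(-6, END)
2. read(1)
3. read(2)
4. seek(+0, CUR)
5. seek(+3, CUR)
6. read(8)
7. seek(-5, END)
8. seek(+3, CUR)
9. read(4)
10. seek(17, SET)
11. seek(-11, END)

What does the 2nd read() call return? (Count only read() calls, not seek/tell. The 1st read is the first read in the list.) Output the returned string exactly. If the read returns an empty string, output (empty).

Answer: YN

Derivation:
After 1 (seek(-6, END)): offset=11
After 2 (read(1)): returned 'B', offset=12
After 3 (read(2)): returned 'YN', offset=14
After 4 (seek(+0, CUR)): offset=14
After 5 (seek(+3, CUR)): offset=17
After 6 (read(8)): returned '', offset=17
After 7 (seek(-5, END)): offset=12
After 8 (seek(+3, CUR)): offset=15
After 9 (read(4)): returned 'YP', offset=17
After 10 (seek(17, SET)): offset=17
After 11 (seek(-11, END)): offset=6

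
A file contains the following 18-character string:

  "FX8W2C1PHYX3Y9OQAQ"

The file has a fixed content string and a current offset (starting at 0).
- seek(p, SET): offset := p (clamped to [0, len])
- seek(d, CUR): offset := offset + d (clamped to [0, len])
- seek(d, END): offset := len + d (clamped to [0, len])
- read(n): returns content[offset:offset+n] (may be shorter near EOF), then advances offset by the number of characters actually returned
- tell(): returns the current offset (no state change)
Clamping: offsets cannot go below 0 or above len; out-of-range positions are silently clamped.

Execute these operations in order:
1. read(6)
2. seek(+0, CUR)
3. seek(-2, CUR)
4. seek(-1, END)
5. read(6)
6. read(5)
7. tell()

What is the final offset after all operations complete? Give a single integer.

Answer: 18

Derivation:
After 1 (read(6)): returned 'FX8W2C', offset=6
After 2 (seek(+0, CUR)): offset=6
After 3 (seek(-2, CUR)): offset=4
After 4 (seek(-1, END)): offset=17
After 5 (read(6)): returned 'Q', offset=18
After 6 (read(5)): returned '', offset=18
After 7 (tell()): offset=18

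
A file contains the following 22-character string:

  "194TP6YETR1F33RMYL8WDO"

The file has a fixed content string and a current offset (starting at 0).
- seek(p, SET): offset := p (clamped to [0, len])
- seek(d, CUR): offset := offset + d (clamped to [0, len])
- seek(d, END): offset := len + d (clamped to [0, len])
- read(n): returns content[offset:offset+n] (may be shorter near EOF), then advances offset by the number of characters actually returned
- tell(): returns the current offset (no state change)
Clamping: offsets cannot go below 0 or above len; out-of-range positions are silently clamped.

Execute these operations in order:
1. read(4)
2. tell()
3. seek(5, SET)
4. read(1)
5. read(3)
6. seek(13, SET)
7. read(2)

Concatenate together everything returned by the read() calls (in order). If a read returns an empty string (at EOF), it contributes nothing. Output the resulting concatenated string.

Answer: 194T6YET3R

Derivation:
After 1 (read(4)): returned '194T', offset=4
After 2 (tell()): offset=4
After 3 (seek(5, SET)): offset=5
After 4 (read(1)): returned '6', offset=6
After 5 (read(3)): returned 'YET', offset=9
After 6 (seek(13, SET)): offset=13
After 7 (read(2)): returned '3R', offset=15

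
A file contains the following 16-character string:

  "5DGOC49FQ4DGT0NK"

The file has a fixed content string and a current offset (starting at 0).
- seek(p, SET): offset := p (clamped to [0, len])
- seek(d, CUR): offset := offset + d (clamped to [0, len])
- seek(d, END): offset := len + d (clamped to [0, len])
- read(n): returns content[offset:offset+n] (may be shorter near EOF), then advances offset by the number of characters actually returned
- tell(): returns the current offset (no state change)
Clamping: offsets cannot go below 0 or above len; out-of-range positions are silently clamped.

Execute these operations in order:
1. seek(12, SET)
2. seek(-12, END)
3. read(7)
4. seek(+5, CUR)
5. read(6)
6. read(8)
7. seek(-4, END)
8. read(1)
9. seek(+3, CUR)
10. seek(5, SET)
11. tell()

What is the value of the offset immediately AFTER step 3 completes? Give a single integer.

Answer: 11

Derivation:
After 1 (seek(12, SET)): offset=12
After 2 (seek(-12, END)): offset=4
After 3 (read(7)): returned 'C49FQ4D', offset=11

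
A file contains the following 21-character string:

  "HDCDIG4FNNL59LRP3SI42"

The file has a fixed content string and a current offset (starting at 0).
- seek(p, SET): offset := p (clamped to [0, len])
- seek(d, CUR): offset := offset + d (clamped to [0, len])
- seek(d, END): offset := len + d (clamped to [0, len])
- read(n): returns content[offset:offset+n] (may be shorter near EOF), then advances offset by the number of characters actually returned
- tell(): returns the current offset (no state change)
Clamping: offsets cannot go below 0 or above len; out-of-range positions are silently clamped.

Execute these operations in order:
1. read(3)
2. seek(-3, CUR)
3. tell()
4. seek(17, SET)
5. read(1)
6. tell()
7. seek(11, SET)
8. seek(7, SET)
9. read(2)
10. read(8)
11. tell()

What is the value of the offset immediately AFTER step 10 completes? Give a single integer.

After 1 (read(3)): returned 'HDC', offset=3
After 2 (seek(-3, CUR)): offset=0
After 3 (tell()): offset=0
After 4 (seek(17, SET)): offset=17
After 5 (read(1)): returned 'S', offset=18
After 6 (tell()): offset=18
After 7 (seek(11, SET)): offset=11
After 8 (seek(7, SET)): offset=7
After 9 (read(2)): returned 'FN', offset=9
After 10 (read(8)): returned 'NL59LRP3', offset=17

Answer: 17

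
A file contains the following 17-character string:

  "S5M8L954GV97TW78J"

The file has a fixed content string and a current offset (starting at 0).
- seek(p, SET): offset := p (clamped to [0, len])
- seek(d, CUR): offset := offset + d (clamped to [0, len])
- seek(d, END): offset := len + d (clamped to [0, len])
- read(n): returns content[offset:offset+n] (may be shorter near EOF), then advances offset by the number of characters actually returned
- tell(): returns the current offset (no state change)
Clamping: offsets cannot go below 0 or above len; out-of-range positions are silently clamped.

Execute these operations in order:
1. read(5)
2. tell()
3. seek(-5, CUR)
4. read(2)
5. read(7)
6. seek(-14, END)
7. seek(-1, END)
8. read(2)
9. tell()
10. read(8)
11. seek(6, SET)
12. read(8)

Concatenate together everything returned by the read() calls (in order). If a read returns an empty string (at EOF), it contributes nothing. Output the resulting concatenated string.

After 1 (read(5)): returned 'S5M8L', offset=5
After 2 (tell()): offset=5
After 3 (seek(-5, CUR)): offset=0
After 4 (read(2)): returned 'S5', offset=2
After 5 (read(7)): returned 'M8L954G', offset=9
After 6 (seek(-14, END)): offset=3
After 7 (seek(-1, END)): offset=16
After 8 (read(2)): returned 'J', offset=17
After 9 (tell()): offset=17
After 10 (read(8)): returned '', offset=17
After 11 (seek(6, SET)): offset=6
After 12 (read(8)): returned '54GV97TW', offset=14

Answer: S5M8LS5M8L954GJ54GV97TW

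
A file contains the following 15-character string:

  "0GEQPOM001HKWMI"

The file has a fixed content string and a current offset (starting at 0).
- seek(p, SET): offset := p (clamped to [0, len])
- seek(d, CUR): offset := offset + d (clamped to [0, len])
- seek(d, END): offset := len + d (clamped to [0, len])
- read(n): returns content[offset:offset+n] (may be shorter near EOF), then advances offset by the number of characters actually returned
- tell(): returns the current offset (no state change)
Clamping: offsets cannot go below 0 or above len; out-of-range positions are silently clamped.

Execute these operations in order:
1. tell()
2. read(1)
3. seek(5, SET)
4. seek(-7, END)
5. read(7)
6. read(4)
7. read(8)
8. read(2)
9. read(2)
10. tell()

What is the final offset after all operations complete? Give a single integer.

After 1 (tell()): offset=0
After 2 (read(1)): returned '0', offset=1
After 3 (seek(5, SET)): offset=5
After 4 (seek(-7, END)): offset=8
After 5 (read(7)): returned '01HKWMI', offset=15
After 6 (read(4)): returned '', offset=15
After 7 (read(8)): returned '', offset=15
After 8 (read(2)): returned '', offset=15
After 9 (read(2)): returned '', offset=15
After 10 (tell()): offset=15

Answer: 15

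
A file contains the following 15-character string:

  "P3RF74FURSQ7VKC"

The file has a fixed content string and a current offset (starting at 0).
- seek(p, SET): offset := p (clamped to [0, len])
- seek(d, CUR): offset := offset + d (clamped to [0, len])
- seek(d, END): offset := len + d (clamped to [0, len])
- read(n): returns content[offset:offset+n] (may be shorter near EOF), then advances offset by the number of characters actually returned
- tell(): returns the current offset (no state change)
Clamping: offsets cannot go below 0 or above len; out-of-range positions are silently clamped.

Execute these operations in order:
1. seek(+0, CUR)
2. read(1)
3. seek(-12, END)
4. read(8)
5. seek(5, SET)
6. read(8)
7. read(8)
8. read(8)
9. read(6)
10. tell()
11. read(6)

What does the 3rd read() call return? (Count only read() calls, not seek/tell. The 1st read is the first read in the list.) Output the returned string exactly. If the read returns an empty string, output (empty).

Answer: 4FURSQ7V

Derivation:
After 1 (seek(+0, CUR)): offset=0
After 2 (read(1)): returned 'P', offset=1
After 3 (seek(-12, END)): offset=3
After 4 (read(8)): returned 'F74FURSQ', offset=11
After 5 (seek(5, SET)): offset=5
After 6 (read(8)): returned '4FURSQ7V', offset=13
After 7 (read(8)): returned 'KC', offset=15
After 8 (read(8)): returned '', offset=15
After 9 (read(6)): returned '', offset=15
After 10 (tell()): offset=15
After 11 (read(6)): returned '', offset=15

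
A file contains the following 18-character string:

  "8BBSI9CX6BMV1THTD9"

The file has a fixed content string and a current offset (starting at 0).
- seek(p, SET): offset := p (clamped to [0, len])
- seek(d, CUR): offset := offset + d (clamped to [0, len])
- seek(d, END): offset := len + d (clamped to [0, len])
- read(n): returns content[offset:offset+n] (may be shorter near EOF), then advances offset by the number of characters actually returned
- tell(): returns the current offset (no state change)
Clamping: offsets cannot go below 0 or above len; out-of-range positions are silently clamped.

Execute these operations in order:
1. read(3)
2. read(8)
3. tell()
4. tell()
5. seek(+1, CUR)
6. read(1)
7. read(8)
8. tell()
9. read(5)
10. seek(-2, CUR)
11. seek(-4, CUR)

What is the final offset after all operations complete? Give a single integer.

After 1 (read(3)): returned '8BB', offset=3
After 2 (read(8)): returned 'SI9CX6BM', offset=11
After 3 (tell()): offset=11
After 4 (tell()): offset=11
After 5 (seek(+1, CUR)): offset=12
After 6 (read(1)): returned '1', offset=13
After 7 (read(8)): returned 'THTD9', offset=18
After 8 (tell()): offset=18
After 9 (read(5)): returned '', offset=18
After 10 (seek(-2, CUR)): offset=16
After 11 (seek(-4, CUR)): offset=12

Answer: 12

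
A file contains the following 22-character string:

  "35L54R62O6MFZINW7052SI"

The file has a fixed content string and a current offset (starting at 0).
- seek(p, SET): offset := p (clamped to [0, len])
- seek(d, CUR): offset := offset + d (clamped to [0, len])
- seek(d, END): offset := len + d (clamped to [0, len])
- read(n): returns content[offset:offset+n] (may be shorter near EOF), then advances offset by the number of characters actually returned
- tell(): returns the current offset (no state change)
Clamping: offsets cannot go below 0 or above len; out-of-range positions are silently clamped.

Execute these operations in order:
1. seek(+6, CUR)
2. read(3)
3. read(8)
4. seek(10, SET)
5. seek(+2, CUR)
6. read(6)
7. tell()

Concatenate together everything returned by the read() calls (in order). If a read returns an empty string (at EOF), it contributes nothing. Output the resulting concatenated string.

After 1 (seek(+6, CUR)): offset=6
After 2 (read(3)): returned '62O', offset=9
After 3 (read(8)): returned '6MFZINW7', offset=17
After 4 (seek(10, SET)): offset=10
After 5 (seek(+2, CUR)): offset=12
After 6 (read(6)): returned 'ZINW70', offset=18
After 7 (tell()): offset=18

Answer: 62O6MFZINW7ZINW70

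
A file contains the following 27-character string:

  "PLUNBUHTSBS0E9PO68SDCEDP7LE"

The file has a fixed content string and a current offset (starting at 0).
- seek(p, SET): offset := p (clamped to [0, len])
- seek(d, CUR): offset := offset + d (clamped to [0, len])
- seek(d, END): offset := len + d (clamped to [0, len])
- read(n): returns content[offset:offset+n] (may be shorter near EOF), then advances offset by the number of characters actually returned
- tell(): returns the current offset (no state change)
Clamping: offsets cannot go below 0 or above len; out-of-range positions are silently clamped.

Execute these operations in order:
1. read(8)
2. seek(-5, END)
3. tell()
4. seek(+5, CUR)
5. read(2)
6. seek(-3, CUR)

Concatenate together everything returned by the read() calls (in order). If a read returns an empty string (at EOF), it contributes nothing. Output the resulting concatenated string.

After 1 (read(8)): returned 'PLUNBUHT', offset=8
After 2 (seek(-5, END)): offset=22
After 3 (tell()): offset=22
After 4 (seek(+5, CUR)): offset=27
After 5 (read(2)): returned '', offset=27
After 6 (seek(-3, CUR)): offset=24

Answer: PLUNBUHT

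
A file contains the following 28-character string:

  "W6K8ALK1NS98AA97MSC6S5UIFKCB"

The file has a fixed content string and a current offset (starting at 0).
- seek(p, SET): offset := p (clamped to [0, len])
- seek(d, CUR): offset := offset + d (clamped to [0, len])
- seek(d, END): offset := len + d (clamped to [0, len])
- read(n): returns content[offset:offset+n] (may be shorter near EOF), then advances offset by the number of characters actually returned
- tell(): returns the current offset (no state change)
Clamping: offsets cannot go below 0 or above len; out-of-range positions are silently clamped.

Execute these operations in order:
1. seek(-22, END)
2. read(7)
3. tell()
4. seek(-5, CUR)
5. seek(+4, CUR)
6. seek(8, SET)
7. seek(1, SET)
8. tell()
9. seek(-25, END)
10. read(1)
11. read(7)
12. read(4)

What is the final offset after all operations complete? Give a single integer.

After 1 (seek(-22, END)): offset=6
After 2 (read(7)): returned 'K1NS98A', offset=13
After 3 (tell()): offset=13
After 4 (seek(-5, CUR)): offset=8
After 5 (seek(+4, CUR)): offset=12
After 6 (seek(8, SET)): offset=8
After 7 (seek(1, SET)): offset=1
After 8 (tell()): offset=1
After 9 (seek(-25, END)): offset=3
After 10 (read(1)): returned '8', offset=4
After 11 (read(7)): returned 'ALK1NS9', offset=11
After 12 (read(4)): returned '8AA9', offset=15

Answer: 15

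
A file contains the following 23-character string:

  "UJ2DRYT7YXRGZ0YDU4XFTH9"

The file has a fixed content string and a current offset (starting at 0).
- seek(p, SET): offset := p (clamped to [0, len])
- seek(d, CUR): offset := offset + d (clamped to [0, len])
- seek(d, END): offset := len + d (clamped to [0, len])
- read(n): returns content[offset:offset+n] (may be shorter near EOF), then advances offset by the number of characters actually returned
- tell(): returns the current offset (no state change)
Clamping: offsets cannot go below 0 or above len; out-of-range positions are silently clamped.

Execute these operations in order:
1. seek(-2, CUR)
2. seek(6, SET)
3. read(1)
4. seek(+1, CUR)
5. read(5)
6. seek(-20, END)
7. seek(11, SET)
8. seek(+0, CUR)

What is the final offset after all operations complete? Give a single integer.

Answer: 11

Derivation:
After 1 (seek(-2, CUR)): offset=0
After 2 (seek(6, SET)): offset=6
After 3 (read(1)): returned 'T', offset=7
After 4 (seek(+1, CUR)): offset=8
After 5 (read(5)): returned 'YXRGZ', offset=13
After 6 (seek(-20, END)): offset=3
After 7 (seek(11, SET)): offset=11
After 8 (seek(+0, CUR)): offset=11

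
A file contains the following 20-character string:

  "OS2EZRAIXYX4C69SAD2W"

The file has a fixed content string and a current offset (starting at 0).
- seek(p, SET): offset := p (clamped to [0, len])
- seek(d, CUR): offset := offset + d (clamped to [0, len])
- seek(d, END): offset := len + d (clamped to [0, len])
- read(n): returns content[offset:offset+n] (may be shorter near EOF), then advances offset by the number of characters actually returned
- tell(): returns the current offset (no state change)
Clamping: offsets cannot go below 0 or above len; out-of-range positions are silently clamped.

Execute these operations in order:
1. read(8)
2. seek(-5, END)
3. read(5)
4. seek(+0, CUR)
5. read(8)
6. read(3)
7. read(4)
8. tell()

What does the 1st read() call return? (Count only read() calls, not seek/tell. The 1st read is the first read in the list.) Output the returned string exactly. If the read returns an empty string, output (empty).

Answer: OS2EZRAI

Derivation:
After 1 (read(8)): returned 'OS2EZRAI', offset=8
After 2 (seek(-5, END)): offset=15
After 3 (read(5)): returned 'SAD2W', offset=20
After 4 (seek(+0, CUR)): offset=20
After 5 (read(8)): returned '', offset=20
After 6 (read(3)): returned '', offset=20
After 7 (read(4)): returned '', offset=20
After 8 (tell()): offset=20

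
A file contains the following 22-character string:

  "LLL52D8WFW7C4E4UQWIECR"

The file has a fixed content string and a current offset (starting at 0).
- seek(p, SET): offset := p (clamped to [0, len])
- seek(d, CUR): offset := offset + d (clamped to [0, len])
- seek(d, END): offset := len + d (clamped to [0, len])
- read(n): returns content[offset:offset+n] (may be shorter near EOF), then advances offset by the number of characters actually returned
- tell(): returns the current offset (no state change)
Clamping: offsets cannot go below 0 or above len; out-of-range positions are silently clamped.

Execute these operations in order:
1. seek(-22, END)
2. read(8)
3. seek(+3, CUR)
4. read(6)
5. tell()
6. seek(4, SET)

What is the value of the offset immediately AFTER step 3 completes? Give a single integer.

Answer: 11

Derivation:
After 1 (seek(-22, END)): offset=0
After 2 (read(8)): returned 'LLL52D8W', offset=8
After 3 (seek(+3, CUR)): offset=11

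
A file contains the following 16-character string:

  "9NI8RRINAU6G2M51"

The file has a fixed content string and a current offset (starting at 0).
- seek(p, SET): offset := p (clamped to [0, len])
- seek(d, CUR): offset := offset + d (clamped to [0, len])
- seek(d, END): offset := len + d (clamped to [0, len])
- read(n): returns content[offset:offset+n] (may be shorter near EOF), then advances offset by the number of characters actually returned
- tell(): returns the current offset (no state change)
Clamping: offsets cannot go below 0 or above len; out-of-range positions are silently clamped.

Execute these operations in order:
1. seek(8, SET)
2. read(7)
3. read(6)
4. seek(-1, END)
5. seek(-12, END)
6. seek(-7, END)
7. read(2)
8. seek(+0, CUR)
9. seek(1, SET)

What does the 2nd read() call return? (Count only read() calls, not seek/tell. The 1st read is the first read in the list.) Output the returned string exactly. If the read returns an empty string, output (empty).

Answer: 1

Derivation:
After 1 (seek(8, SET)): offset=8
After 2 (read(7)): returned 'AU6G2M5', offset=15
After 3 (read(6)): returned '1', offset=16
After 4 (seek(-1, END)): offset=15
After 5 (seek(-12, END)): offset=4
After 6 (seek(-7, END)): offset=9
After 7 (read(2)): returned 'U6', offset=11
After 8 (seek(+0, CUR)): offset=11
After 9 (seek(1, SET)): offset=1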